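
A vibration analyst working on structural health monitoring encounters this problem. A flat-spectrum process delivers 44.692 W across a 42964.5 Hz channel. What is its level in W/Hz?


Power spectral density:
PSD = P / BW
    = 44.692 / 42964.5
    = 0.00104021 W/Hz

0.00104021 W/Hz


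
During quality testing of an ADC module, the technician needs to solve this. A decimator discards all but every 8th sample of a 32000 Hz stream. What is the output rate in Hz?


Decimation reduces the sample rate:
fs_out = fs_in / M
       = 32000 / 8
       = 4000.0 Hz

4000.0 Hz


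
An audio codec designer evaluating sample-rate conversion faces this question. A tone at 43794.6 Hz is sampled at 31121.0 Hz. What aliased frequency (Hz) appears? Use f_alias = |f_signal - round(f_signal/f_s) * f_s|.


Compute the nearest integer multiple of fs to the signal:
n = round(43794.6 / 31121.0) = 1
f_alias = |43794.6 - 1 * 31121.0|
        = |43794.6 - 31121.0|
        = 12673.6 Hz

12673.6


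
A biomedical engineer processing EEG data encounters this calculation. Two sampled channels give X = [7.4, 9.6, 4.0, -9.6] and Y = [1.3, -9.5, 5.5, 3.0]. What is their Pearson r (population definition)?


Pearson correlation coefficient (population):
r = cov(X,Y) / (std(X) * std(Y))
Mean X = 2.85, Mean Y = 0.075
Cov(X,Y) = -22.30875
Std(X) = 7.459725, Std(Y) = 5.726419
r = -0.5222

-0.5222


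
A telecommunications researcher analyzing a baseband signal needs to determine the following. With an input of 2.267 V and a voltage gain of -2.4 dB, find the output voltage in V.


Output voltage from dB gain:
V_out = V_in * 10^(gain_dB / 20)
      = 2.267 * 10^(-2.4 / 20)
      = 2.267 * 0.758578
      = 1.7197 V

1.7197 V


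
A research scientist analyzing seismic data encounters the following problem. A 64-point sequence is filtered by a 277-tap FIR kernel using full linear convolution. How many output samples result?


Linear convolution output length:
L = N + M - 1
  = 64 + 277 - 1
  = 340 samples

340


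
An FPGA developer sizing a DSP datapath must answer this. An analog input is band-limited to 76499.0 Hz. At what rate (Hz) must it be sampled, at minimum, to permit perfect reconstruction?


The Nyquist rate is twice the maximum frequency component.
fs_min = 2 * fmax
      = 2 * 76499.0
      = 152998.0 Hz

152998.0


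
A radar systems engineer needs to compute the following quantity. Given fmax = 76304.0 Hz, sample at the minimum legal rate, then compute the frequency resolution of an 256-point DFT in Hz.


Step 1 — Nyquist sampling rate:
fs = 2 * fmax = 2 * 76304.0 = 152608.0 Hz

Step 2 — DFT bin spacing:
df = fs / N = 152608.0 / 256 = 596.125 Hz

596.125 Hz


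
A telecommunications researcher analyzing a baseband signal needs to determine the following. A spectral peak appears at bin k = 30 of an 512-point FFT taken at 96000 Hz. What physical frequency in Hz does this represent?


Frequency of DFT bin k:
f_k = k * fs / N
    = 30 * 96000 / 512
    = 2880000 / 512
    = 5625.0 Hz

5625.0 Hz


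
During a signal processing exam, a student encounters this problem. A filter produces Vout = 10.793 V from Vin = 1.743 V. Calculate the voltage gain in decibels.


Voltage gain in dB:
G = 20 * log10(Vout / Vin)
  = 20 * log10(10.793 / 1.743)
  = 20 * log10(6.192197)
  = 20 * 0.791845
  = 15.84 dB

15.84 dB


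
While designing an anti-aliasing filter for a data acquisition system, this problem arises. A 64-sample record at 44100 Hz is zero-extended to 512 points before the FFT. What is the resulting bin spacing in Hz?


Frequency resolution after zero-padding:
N_padded = 64 * 8 = 512
df = fs / N_padded
   = 44100 / 512
   = 86.1328 Hz

86.1328 Hz


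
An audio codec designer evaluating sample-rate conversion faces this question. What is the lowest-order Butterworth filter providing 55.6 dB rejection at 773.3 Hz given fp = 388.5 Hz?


Butterworth filter order formula:
n = log10(10^(A/10) - 1) / (2 * log10(f_stop/f_pass))
10^(55.6/10) - 1 = 363077.0548
f_stop/f_pass = 773.3 / 388.5 = 1.9905
n = 9.299 -> ceil = 10

10


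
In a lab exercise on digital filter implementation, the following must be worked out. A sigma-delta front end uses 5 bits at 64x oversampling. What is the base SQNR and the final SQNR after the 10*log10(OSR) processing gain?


Step 1 — baseline SQNR at Nyquist:
SQNR_base = 6.02*N + 1.76
          = 6.02*5 + 1.76
          = 31.86 dB

Step 2 — oversampling processing gain:
G = 10*log10(OSR) = 10*log10(64) = 18.06 dB

Step 3 — total:
SQNR_total = 31.86 + 18.06 = 49.92 dB

Base SQNR = 31.86 dB; oversampled SQNR = 49.92 dB


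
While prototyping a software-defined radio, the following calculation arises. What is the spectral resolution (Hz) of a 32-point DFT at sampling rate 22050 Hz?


DFT frequency resolution:
df = fs / N
   = 22050 / 32
   = 689.0625 Hz

689.0625 Hz


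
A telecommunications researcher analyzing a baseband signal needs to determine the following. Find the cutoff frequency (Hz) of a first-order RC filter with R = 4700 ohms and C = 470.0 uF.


Cutoff frequency of a first-order RC filter:
fc = 1 / (2 * pi * R * C)
C = 470.0 uF = 0.00047 F
fc = 1 / (2 * pi * 4700 * 0.00047)
   = 1 / 13.87955634356
   = 0.072048 Hz

0.072048 Hz


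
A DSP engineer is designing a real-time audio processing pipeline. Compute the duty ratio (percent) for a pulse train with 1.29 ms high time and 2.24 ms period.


Duty cycle as a percentage:
DC = (t_on / T) * 100
   = (1.29 / 2.24) * 100
   = 0.575893 * 100
   = 57.59 %

57.59 %


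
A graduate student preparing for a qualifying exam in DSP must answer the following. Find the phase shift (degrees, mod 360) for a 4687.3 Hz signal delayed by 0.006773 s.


Phase shift from frequency and time delay:
phi = 360 * f * t_delay
    = 360 * 4687.3 * 0.006773
    = 11428.95 degrees
    mod 360 = 268.95 degrees

268.95 degrees


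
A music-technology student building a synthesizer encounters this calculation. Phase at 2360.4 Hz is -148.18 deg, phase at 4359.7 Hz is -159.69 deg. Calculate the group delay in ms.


Group delay from phase difference:
tau = -d(phi)/d(omega)
d(phi) = -11.51 deg = -0.200887 rad
d(omega) = 2*pi*(4359.7 - 2360.4) = 12561.9724 rad/s
tau = -(-0.200887) / 12561.9724
    = 0.016 ms

0.016 ms


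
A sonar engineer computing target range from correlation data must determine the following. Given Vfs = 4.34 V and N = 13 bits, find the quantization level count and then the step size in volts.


Step 1 — number of quantization levels:
L = 2^N = 2^13 = 8192

Step 2 — LSB step size:
delta = Vfs / L
      = 4.34 / 8192
      = 0.00052979 V

Levels = 8192; step size = 0.00052979 V


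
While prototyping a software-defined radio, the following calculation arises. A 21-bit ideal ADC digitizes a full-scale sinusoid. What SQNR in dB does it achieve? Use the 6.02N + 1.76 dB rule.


Theoretical SNR for a full-scale sinusoid:
SNR = 6.02 * N + 1.76
    = 6.02 * 21 + 1.76
    = 126.42 + 1.76
    = 128.18 dB

128.18 dB


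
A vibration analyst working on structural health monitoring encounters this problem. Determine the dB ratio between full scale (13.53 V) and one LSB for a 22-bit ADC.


Dynamic range from full-scale to LSB:
V_min = V_max / 2^bits = 13.53 / 2^22
DR = 20 * log10(V_max / V_min)
   = 20 * log10(2^22)
   = 20 * 22 * log10(2)
   = 132.45 dB

132.45 dB


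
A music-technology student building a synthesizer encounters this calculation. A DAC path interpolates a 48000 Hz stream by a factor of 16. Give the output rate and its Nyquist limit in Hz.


Step 1 — output sample rate after interpolation by L:
fs_out = L * fs_in = 16 * 48000 = 768000 Hz

Step 2 — Nyquist frequency of the output stream:
f_Nyq = fs_out / 2 = 768000 / 2 = 384000.0 Hz

fs_out = 768000 Hz; f_Nyquist = 384000.0 Hz


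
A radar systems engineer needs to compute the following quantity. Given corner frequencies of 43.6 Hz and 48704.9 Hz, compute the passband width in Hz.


Bandwidth is the difference of -3dB frequencies:
BW = f_high - f_low
   = 48704.9 - 43.6
   = 48661.3 Hz

48661.3 Hz


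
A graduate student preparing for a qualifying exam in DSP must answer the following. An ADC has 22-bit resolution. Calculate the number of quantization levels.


Number of quantization levels = 2^N
= 2^22
= 4194304

4194304


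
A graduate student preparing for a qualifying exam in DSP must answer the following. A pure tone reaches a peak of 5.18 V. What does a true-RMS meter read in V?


RMS voltage for a sinusoidal waveform:
V_rms = V_peak / sqrt(2)
      = 5.18 / 1.414214
      = 3.663 V

3.663 V


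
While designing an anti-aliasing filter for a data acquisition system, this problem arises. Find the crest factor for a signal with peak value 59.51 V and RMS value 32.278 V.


Crest factor is the ratio of peak to RMS:
CF = V_peak / V_rms
   = 59.51 / 32.278
   = 1.8437

1.8437


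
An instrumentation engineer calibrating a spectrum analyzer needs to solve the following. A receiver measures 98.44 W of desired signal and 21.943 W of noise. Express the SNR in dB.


SNR in decibels:
SNR = 10 * log10(Ps / Pn)
    = 10 * log10(98.44 / 21.943)
    = 10 * log10(4.4862)
    = 10 * 0.6519
    = 6.52 dB

6.52 dB


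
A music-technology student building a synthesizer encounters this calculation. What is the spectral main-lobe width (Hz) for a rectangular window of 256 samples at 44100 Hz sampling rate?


Main lobe width for a rectangular window:
Width = 2 * fs / N
      = 2 * 44100 / 256
      = 88200 / 256
      = 344.531 Hz

344.531 Hz


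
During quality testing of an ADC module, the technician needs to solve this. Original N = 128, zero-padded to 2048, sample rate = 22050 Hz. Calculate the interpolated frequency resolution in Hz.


Frequency resolution after zero-padding:
N_padded = 128 * 16 = 2048
df = fs / N_padded
   = 22050 / 2048
   = 10.7666 Hz

10.7666 Hz


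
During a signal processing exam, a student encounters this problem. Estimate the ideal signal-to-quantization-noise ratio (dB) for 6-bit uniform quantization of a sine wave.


Theoretical SNR for a full-scale sinusoid:
SNR = 6.02 * N + 1.76
    = 6.02 * 6 + 1.76
    = 36.12 + 1.76
    = 37.88 dB

37.88 dB


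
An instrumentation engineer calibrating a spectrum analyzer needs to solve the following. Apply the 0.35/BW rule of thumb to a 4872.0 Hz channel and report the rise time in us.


Rise time from bandwidth relationship:
tr = 0.35 / BW
   = 0.35 / 4872.0
   = 7.183908046e-05 s
   = 71.8391 us

71.8391 us


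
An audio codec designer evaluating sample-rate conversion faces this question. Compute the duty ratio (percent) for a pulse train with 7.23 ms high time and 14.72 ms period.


Duty cycle as a percentage:
DC = (t_on / T) * 100
   = (7.23 / 14.72) * 100
   = 0.491168 * 100
   = 49.12 %

49.12 %


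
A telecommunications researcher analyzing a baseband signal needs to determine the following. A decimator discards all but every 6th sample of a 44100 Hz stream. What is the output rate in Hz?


Decimation reduces the sample rate:
fs_out = fs_in / M
       = 44100 / 6
       = 7350.0 Hz

7350.0 Hz


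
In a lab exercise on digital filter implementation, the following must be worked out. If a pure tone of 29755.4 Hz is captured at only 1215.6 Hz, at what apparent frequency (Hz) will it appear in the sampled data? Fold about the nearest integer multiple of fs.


Compute the nearest integer multiple of fs to the signal:
n = round(29755.4 / 1215.6) = 24
f_alias = |29755.4 - 24 * 1215.6|
        = |29755.4 - 29174.4|
        = 581.0 Hz

581.0


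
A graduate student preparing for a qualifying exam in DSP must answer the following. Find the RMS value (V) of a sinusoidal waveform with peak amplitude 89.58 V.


RMS voltage for a sinusoidal waveform:
V_rms = V_peak / sqrt(2)
      = 89.58 / 1.414214
      = 63.343 V

63.343 V


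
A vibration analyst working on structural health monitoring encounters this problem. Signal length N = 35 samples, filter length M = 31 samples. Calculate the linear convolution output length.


Linear convolution output length:
L = N + M - 1
  = 35 + 31 - 1
  = 65 samples

65


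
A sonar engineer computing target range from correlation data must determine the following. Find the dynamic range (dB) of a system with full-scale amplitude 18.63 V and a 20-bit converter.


Dynamic range from full-scale to LSB:
V_min = V_max / 2^bits = 18.63 / 2^20
DR = 20 * log10(V_max / V_min)
   = 20 * log10(2^20)
   = 20 * 20 * log10(2)
   = 120.41 dB

120.41 dB


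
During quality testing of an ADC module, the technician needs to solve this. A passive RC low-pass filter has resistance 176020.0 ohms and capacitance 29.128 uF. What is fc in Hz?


Cutoff frequency of a first-order RC filter:
fc = 1 / (2 * pi * R * C)
C = 29.128 uF = 2.9128e-05 F
fc = 1 / (2 * pi * 176020.0 * 2.9128e-05)
   = 1 / 32.214585738877
   = 0.031042 Hz

0.031042 Hz


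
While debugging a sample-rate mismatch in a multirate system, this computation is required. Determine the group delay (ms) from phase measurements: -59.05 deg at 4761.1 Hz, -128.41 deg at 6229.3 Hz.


Group delay from phase difference:
tau = -d(phi)/d(omega)
d(phi) = -69.36 deg = -1.21056 rad
d(omega) = 2*pi*(6229.3 - 4761.1) = 9224.9727 rad/s
tau = -(-1.21056) / 9224.9727
    = 0.1312 ms

0.1312 ms


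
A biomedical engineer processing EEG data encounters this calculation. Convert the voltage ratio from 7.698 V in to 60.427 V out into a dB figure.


Voltage gain in dB:
G = 20 * log10(Vout / Vin)
  = 20 * log10(60.427 / 7.698)
  = 20 * log10(7.849701)
  = 20 * 0.894853
  = 17.9 dB

17.9 dB


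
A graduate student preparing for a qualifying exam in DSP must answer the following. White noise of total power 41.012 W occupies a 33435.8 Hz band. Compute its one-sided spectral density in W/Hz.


Power spectral density:
PSD = P / BW
    = 41.012 / 33435.8
    = 0.00122659 W/Hz

0.00122659 W/Hz


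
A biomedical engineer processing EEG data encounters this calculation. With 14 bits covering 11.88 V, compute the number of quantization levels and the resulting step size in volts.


Step 1 — number of quantization levels:
L = 2^N = 2^14 = 16384

Step 2 — LSB step size:
delta = Vfs / L
      = 11.88 / 16384
      = 0.0007251 V

Levels = 16384; step size = 0.0007251 V


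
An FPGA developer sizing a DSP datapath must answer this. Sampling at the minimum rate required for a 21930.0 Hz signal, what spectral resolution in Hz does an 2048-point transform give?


Step 1 — Nyquist sampling rate:
fs = 2 * fmax = 2 * 21930.0 = 43860.0 Hz

Step 2 — DFT bin spacing:
df = fs / N = 43860.0 / 2048 = 21.416 Hz

21.416 Hz


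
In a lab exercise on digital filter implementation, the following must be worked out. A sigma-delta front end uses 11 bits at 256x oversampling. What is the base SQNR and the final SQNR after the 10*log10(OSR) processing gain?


Step 1 — baseline SQNR at Nyquist:
SQNR_base = 6.02*N + 1.76
          = 6.02*11 + 1.76
          = 67.98 dB

Step 2 — oversampling processing gain:
G = 10*log10(OSR) = 10*log10(256) = 24.08 dB

Step 3 — total:
SQNR_total = 67.98 + 24.08 = 92.06 dB

Base SQNR = 67.98 dB; oversampled SQNR = 92.06 dB


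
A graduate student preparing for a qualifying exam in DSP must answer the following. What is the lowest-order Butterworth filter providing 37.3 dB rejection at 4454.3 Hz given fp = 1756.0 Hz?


Butterworth filter order formula:
n = log10(10^(A/10) - 1) / (2 * log10(f_stop/f_pass))
10^(37.3/10) - 1 = 5369.318
f_stop/f_pass = 4454.3 / 1756.0 = 2.5366
n = 4.6133 -> ceil = 5

5


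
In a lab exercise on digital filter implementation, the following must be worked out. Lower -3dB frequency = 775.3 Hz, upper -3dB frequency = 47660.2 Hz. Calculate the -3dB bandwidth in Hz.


Bandwidth is the difference of -3dB frequencies:
BW = f_high - f_low
   = 47660.2 - 775.3
   = 46884.9 Hz

46884.9 Hz


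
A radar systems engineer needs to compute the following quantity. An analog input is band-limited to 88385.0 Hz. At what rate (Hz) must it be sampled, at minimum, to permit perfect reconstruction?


The Nyquist rate is twice the maximum frequency component.
fs_min = 2 * fmax
      = 2 * 88385.0
      = 176770.0 Hz

176770.0


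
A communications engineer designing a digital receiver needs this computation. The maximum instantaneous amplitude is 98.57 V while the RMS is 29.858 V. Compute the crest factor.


Crest factor is the ratio of peak to RMS:
CF = V_peak / V_rms
   = 98.57 / 29.858
   = 3.3013

3.3013


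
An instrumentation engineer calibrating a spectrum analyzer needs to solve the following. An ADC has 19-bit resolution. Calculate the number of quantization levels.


Number of quantization levels = 2^N
= 2^19
= 524288

524288


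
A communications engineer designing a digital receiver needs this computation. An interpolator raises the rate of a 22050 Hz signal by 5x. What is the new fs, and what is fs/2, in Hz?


Step 1 — output sample rate after interpolation by L:
fs_out = L * fs_in = 5 * 22050 = 110250 Hz

Step 2 — Nyquist frequency of the output stream:
f_Nyq = fs_out / 2 = 110250 / 2 = 55125.0 Hz

fs_out = 110250 Hz; f_Nyquist = 55125.0 Hz


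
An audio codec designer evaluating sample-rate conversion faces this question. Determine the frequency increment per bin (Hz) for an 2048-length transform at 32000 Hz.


DFT frequency resolution:
df = fs / N
   = 32000 / 2048
   = 15.625 Hz

15.625 Hz


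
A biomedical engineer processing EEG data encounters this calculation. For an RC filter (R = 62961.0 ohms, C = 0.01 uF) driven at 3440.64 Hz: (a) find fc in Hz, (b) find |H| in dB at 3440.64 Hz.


Step 1 — cutoff frequency:
fc = 1 / (2*pi*R*C)
C = 0.01 uF = 1e-08 F
fc = 1 / (2*pi*62961.0*1e-08)
   = 252.783 Hz

Step 2 — magnitude at f = 3440.64 Hz:
|H(f)| = 1 / sqrt(1 + (f/fc)^2)
f/fc = 3440.64 / 252.783 = 13.611042
|H| = 1 / sqrt(1 + 185.260464) = 0.0732723
|H|_dB = 20*log10(0.0732723) = -22.7 dB

fc = 252.783 Hz; |H(3440.64 Hz)| = -22.7 dB


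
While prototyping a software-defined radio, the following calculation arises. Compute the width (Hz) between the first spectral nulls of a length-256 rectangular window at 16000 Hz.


Main lobe width for a rectangular window:
Width = 2 * fs / N
      = 2 * 16000 / 256
      = 32000 / 256
      = 125.0 Hz

125.0 Hz


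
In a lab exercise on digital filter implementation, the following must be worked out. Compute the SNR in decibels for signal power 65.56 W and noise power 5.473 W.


SNR in decibels:
SNR = 10 * log10(Ps / Pn)
    = 10 * log10(65.56 / 5.473)
    = 10 * log10(11.9788)
    = 10 * 1.0784
    = 10.78 dB

10.78 dB


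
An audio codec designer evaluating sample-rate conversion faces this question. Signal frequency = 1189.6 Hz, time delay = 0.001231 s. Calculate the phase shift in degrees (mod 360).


Phase shift from frequency and time delay:
phi = 360 * f * t_delay
    = 360 * 1189.6 * 0.001231
    = 527.18 degrees
    mod 360 = 167.18 degrees

167.18 degrees


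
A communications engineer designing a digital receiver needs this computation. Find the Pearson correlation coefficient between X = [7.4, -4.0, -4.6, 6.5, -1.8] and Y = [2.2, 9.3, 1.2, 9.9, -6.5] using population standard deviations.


Pearson correlation coefficient (population):
r = cov(X,Y) / (std(X) * std(Y))
Mean X = 0.7, Mean Y = 3.22
Cov(X,Y) = 7.668
Std(X) = 5.195383, Std(Y) = 6.019767
r = 0.2452

0.2452


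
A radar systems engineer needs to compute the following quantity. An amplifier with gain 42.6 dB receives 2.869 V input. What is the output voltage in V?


Output voltage from dB gain:
V_out = V_in * 10^(gain_dB / 20)
      = 2.869 * 10^(42.6 / 20)
      = 2.869 * 134.896288
      = 387.0175 V

387.0175 V


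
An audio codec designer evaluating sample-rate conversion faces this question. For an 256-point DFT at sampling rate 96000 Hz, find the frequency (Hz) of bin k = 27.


Frequency of DFT bin k:
f_k = k * fs / N
    = 27 * 96000 / 256
    = 2592000 / 256
    = 10125.0 Hz

10125.0 Hz


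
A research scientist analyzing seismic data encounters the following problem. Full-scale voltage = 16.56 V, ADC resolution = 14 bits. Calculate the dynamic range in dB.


Dynamic range from full-scale to LSB:
V_min = V_max / 2^bits = 16.56 / 2^14
DR = 20 * log10(V_max / V_min)
   = 20 * log10(2^14)
   = 20 * 14 * log10(2)
   = 84.29 dB

84.29 dB


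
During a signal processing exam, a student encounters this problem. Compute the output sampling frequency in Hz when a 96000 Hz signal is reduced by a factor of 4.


Decimation reduces the sample rate:
fs_out = fs_in / M
       = 96000 / 4
       = 24000.0 Hz

24000.0 Hz


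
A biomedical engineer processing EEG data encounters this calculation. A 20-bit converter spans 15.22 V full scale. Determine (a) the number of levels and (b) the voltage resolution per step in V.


Step 1 — number of quantization levels:
L = 2^N = 2^20 = 1048576

Step 2 — LSB step size:
delta = Vfs / L
      = 15.22 / 1048576
      = 1.451e-05 V

Levels = 1048576; step size = 1.451e-05 V


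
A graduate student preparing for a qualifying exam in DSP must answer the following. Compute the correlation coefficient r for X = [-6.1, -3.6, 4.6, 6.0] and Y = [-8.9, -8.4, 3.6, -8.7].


Pearson correlation coefficient (population):
r = cov(X,Y) / (std(X) * std(Y))
Mean X = 0.225, Mean Y = -5.6
Cov(X,Y) = 13.4825
Std(X) = 5.175121, Std(Y) = 5.314603
r = 0.4902

0.4902


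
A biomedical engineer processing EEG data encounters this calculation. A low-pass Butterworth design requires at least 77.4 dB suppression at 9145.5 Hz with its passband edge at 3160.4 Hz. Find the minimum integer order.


Butterworth filter order formula:
n = log10(10^(A/10) - 1) / (2 * log10(f_stop/f_pass))
10^(77.4/10) - 1 = 54954086.3858
f_stop/f_pass = 9145.5 / 3160.4 = 2.8938
n = 8.3863 -> ceil = 9

9


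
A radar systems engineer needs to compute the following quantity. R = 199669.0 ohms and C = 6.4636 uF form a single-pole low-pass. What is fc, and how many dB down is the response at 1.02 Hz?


Step 1 — cutoff frequency:
fc = 1 / (2*pi*R*C)
C = 6.4636 uF = 6.4636e-06 F
fc = 1 / (2*pi*199669.0*6.4636e-06)
   = 0.12332 Hz

Step 2 — magnitude at f = 1.02 Hz:
|H(f)| = 1 / sqrt(1 + (f/fc)^2)
f/fc = 1.02 / 0.12332 = 8.271164
|H| = 1 / sqrt(1 + 68.412154) = 0.1200279
|H|_dB = 20*log10(0.1200279) = -18.41 dB

fc = 0.12332 Hz; |H(1.02 Hz)| = -18.41 dB


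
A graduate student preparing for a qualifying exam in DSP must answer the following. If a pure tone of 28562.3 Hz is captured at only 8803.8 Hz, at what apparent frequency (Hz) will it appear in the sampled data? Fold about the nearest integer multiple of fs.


Compute the nearest integer multiple of fs to the signal:
n = round(28562.3 / 8803.8) = 3
f_alias = |28562.3 - 3 * 8803.8|
        = |28562.3 - 26411.4|
        = 2150.9 Hz

2150.9


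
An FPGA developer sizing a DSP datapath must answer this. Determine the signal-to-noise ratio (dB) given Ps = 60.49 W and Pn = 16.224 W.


SNR in decibels:
SNR = 10 * log10(Ps / Pn)
    = 10 * log10(60.49 / 16.224)
    = 10 * log10(3.7284)
    = 10 * 0.5715
    = 5.72 dB

5.72 dB


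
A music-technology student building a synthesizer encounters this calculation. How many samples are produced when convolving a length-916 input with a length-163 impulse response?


Linear convolution output length:
L = N + M - 1
  = 916 + 163 - 1
  = 1078 samples

1078


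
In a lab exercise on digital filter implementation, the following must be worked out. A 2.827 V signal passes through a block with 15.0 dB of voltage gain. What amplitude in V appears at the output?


Output voltage from dB gain:
V_out = V_in * 10^(gain_dB / 20)
      = 2.827 * 10^(15.0 / 20)
      = 2.827 * 5.623413
      = 15.8974 V

15.8974 V


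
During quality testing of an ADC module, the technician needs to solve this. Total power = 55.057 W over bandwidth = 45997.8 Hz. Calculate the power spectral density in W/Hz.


Power spectral density:
PSD = P / BW
    = 55.057 / 45997.8
    = 0.00119695 W/Hz

0.00119695 W/Hz


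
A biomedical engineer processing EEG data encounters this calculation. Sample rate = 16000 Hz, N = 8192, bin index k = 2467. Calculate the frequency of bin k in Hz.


Frequency of DFT bin k:
f_k = k * fs / N
    = 2467 * 16000 / 8192
    = 39472000 / 8192
    = 4818.359 Hz

4818.359 Hz


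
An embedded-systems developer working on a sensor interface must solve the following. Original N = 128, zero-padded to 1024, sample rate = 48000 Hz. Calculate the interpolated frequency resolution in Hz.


Frequency resolution after zero-padding:
N_padded = 128 * 8 = 1024
df = fs / N_padded
   = 48000 / 1024
   = 46.875 Hz

46.875 Hz


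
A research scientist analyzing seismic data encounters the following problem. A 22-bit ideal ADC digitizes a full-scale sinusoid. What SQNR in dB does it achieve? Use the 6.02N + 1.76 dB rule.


Theoretical SNR for a full-scale sinusoid:
SNR = 6.02 * N + 1.76
    = 6.02 * 22 + 1.76
    = 132.44 + 1.76
    = 134.2 dB

134.2 dB


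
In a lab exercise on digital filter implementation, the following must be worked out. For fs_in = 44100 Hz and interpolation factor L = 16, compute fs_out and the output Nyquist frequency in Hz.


Step 1 — output sample rate after interpolation by L:
fs_out = L * fs_in = 16 * 44100 = 705600 Hz

Step 2 — Nyquist frequency of the output stream:
f_Nyq = fs_out / 2 = 705600 / 2 = 352800.0 Hz

fs_out = 705600 Hz; f_Nyquist = 352800.0 Hz


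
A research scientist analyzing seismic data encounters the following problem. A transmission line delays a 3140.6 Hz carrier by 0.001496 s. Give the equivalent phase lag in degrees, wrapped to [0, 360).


Phase shift from frequency and time delay:
phi = 360 * f * t_delay
    = 360 * 3140.6 * 0.001496
    = 1691.4 degrees
    mod 360 = 251.4 degrees

251.4 degrees


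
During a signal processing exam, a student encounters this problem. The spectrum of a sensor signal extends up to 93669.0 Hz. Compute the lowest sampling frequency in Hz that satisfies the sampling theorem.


The Nyquist rate is twice the maximum frequency component.
fs_min = 2 * fmax
      = 2 * 93669.0
      = 187338.0 Hz

187338.0


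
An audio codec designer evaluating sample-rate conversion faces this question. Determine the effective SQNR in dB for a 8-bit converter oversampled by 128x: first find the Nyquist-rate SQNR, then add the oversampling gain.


Step 1 — baseline SQNR at Nyquist:
SQNR_base = 6.02*N + 1.76
          = 6.02*8 + 1.76
          = 49.92 dB

Step 2 — oversampling processing gain:
G = 10*log10(OSR) = 10*log10(128) = 21.07 dB

Step 3 — total:
SQNR_total = 49.92 + 21.07 = 70.99 dB

Base SQNR = 49.92 dB; oversampled SQNR = 70.99 dB


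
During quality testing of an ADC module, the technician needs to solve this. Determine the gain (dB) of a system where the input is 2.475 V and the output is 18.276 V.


Voltage gain in dB:
G = 20 * log10(Vout / Vin)
  = 20 * log10(18.276 / 2.475)
  = 20 * log10(7.384242)
  = 20 * 0.868306
  = 17.37 dB

17.37 dB


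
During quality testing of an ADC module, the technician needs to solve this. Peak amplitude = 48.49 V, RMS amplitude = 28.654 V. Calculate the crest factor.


Crest factor is the ratio of peak to RMS:
CF = V_peak / V_rms
   = 48.49 / 28.654
   = 1.6923

1.6923


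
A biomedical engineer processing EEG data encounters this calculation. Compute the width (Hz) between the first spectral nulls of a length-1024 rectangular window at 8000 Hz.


Main lobe width for a rectangular window:
Width = 2 * fs / N
      = 2 * 8000 / 1024
      = 16000 / 1024
      = 15.625 Hz

15.625 Hz


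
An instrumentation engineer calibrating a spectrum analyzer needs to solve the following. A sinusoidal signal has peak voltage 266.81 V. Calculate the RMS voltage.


RMS voltage for a sinusoidal waveform:
V_rms = V_peak / sqrt(2)
      = 266.81 / 1.414214
      = 188.663 V

188.663 V


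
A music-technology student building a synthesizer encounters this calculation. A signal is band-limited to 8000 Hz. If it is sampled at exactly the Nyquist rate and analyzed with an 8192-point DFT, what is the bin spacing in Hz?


Step 1 — Nyquist sampling rate:
fs = 2 * fmax = 2 * 8000 = 16000 Hz

Step 2 — DFT bin spacing:
df = fs / N = 16000 / 8192 = 1.9531 Hz

1.9531 Hz


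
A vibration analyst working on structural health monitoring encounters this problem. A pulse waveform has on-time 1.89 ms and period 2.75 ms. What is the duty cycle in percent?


Duty cycle as a percentage:
DC = (t_on / T) * 100
   = (1.89 / 2.75) * 100
   = 0.687273 * 100
   = 68.73 %

68.73 %


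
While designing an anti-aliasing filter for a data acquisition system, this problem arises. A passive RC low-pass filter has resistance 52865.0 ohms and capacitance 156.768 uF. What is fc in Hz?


Cutoff frequency of a first-order RC filter:
fc = 1 / (2 * pi * R * C)
C = 156.768 uF = 0.000156768 F
fc = 1 / (2 * pi * 52865.0 * 0.000156768)
   = 1 / 52.072151571282
   = 0.019204 Hz

0.019204 Hz


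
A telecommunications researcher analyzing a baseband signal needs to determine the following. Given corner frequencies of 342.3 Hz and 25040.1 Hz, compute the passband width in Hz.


Bandwidth is the difference of -3dB frequencies:
BW = f_high - f_low
   = 25040.1 - 342.3
   = 24697.8 Hz

24697.8 Hz


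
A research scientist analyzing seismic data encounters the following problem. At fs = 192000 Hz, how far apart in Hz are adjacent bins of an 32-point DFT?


DFT frequency resolution:
df = fs / N
   = 192000 / 32
   = 6000.0 Hz

6000.0 Hz


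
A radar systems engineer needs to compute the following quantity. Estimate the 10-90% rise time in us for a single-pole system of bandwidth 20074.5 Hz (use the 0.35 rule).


Rise time from bandwidth relationship:
tr = 0.35 / BW
   = 0.35 / 20074.5
   = 1.743505442e-05 s
   = 17.4351 us

17.4351 us


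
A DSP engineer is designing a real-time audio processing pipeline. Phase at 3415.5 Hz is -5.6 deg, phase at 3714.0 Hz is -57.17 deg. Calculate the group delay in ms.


Group delay from phase difference:
tau = -d(phi)/d(omega)
d(phi) = -51.57 deg = -0.900066 rad
d(omega) = 2*pi*(3714.0 - 3415.5) = 1875.5308 rad/s
tau = -(-0.900066) / 1875.5308
    = 0.4799 ms

0.4799 ms


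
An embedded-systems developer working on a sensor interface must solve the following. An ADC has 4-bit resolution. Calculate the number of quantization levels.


Number of quantization levels = 2^N
= 2^4
= 16

16


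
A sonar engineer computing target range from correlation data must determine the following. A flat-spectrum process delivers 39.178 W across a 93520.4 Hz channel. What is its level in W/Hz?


Power spectral density:
PSD = P / BW
    = 39.178 / 93520.4
    = 0.00041892 W/Hz

0.00041892 W/Hz


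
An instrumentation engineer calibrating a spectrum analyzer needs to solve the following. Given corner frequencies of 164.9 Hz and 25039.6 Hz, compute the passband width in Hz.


Bandwidth is the difference of -3dB frequencies:
BW = f_high - f_low
   = 25039.6 - 164.9
   = 24874.7 Hz

24874.7 Hz


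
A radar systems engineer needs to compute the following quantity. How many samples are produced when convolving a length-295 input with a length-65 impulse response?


Linear convolution output length:
L = N + M - 1
  = 295 + 65 - 1
  = 359 samples

359


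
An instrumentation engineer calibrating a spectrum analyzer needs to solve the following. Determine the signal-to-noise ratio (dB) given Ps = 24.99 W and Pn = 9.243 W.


SNR in decibels:
SNR = 10 * log10(Ps / Pn)
    = 10 * log10(24.99 / 9.243)
    = 10 * log10(2.7037)
    = 10 * 0.432
    = 4.32 dB

4.32 dB


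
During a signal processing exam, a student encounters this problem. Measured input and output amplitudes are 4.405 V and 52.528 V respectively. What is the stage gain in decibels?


Voltage gain in dB:
G = 20 * log10(Vout / Vin)
  = 20 * log10(52.528 / 4.405)
  = 20 * log10(11.924631)
  = 20 * 1.076445
  = 21.53 dB

21.53 dB


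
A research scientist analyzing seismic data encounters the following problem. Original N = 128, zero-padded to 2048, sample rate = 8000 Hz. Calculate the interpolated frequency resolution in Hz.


Frequency resolution after zero-padding:
N_padded = 128 * 16 = 2048
df = fs / N_padded
   = 8000 / 2048
   = 3.9062 Hz

3.9062 Hz


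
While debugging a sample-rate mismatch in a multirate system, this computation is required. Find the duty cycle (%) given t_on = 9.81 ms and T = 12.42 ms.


Duty cycle as a percentage:
DC = (t_on / T) * 100
   = (9.81 / 12.42) * 100
   = 0.789855 * 100
   = 78.99 %

78.99 %


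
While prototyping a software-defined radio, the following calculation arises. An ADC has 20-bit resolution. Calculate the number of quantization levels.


Number of quantization levels = 2^N
= 2^20
= 1048576

1048576


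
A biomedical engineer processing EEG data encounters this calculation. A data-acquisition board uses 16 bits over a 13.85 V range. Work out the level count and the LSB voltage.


Step 1 — number of quantization levels:
L = 2^N = 2^16 = 65536

Step 2 — LSB step size:
delta = Vfs / L
      = 13.85 / 65536
      = 0.00021133 V

Levels = 65536; step size = 0.00021133 V


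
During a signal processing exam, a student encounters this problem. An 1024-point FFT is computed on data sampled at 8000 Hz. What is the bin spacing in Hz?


DFT frequency resolution:
df = fs / N
   = 8000 / 1024
   = 7.8125 Hz

7.8125 Hz


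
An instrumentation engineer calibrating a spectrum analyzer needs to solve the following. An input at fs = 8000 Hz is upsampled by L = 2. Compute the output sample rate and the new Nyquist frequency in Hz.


Step 1 — output sample rate after interpolation by L:
fs_out = L * fs_in = 2 * 8000 = 16000 Hz

Step 2 — Nyquist frequency of the output stream:
f_Nyq = fs_out / 2 = 16000 / 2 = 8000.0 Hz

fs_out = 16000 Hz; f_Nyquist = 8000.0 Hz


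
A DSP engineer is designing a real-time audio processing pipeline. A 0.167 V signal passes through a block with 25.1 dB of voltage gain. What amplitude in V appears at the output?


Output voltage from dB gain:
V_out = V_in * 10^(gain_dB / 20)
      = 0.167 * 10^(25.1 / 20)
      = 0.167 * 17.988709
      = 3.0041 V

3.0041 V


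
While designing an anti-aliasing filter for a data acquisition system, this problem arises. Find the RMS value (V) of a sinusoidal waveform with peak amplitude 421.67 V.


RMS voltage for a sinusoidal waveform:
V_rms = V_peak / sqrt(2)
      = 421.67 / 1.414214
      = 298.166 V

298.166 V


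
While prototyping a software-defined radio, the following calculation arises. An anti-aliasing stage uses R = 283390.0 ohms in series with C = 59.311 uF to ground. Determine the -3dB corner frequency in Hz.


Cutoff frequency of a first-order RC filter:
fc = 1 / (2 * pi * R * C)
C = 59.311 uF = 5.9311e-05 F
fc = 1 / (2 * pi * 283390.0 * 5.9311e-05)
   = 1 / 105.60868524388
   = 0.009469 Hz

0.009469 Hz


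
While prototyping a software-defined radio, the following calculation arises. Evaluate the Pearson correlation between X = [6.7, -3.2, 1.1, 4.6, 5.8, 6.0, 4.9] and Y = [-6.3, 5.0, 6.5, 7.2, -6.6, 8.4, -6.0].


Pearson correlation coefficient (population):
r = cov(X,Y) / (std(X) * std(Y))
Mean X = 3.7, Mean Y = 1.1714
Cov(X,Y) = -9.365714
Std(X) = 3.280244, Std(Y) = 6.538832
r = -0.4367

-0.4367


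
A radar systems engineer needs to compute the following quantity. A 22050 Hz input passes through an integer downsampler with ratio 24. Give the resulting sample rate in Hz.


Decimation reduces the sample rate:
fs_out = fs_in / M
       = 22050 / 24
       = 918.75 Hz

918.75 Hz


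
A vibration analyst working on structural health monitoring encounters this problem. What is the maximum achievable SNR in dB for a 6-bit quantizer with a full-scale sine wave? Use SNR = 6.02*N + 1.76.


Theoretical SNR for a full-scale sinusoid:
SNR = 6.02 * N + 1.76
    = 6.02 * 6 + 1.76
    = 36.12 + 1.76
    = 37.88 dB

37.88 dB


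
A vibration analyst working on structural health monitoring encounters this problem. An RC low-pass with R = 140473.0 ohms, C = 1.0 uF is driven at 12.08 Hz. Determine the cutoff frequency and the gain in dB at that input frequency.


Step 1 — cutoff frequency:
fc = 1 / (2*pi*R*C)
C = 1.0 uF = 1e-06 F
fc = 1 / (2*pi*140473.0*1e-06)
   = 1.13299 Hz

Step 2 — magnitude at f = 12.08 Hz:
|H(f)| = 1 / sqrt(1 + (f/fc)^2)
f/fc = 12.08 / 1.13299 = 10.662054
|H| = 1 / sqrt(1 + 113.679395) = 0.0933807
|H|_dB = 20*log10(0.0933807) = -20.59 dB

fc = 1.13299 Hz; |H(12.08 Hz)| = -20.59 dB


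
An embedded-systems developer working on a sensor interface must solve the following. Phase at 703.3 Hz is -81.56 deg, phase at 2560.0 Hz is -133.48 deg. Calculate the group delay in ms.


Group delay from phase difference:
tau = -d(phi)/d(omega)
d(phi) = -51.92 deg = -0.906175 rad
d(omega) = 2*pi*(2560.0 - 703.3) = 11665.9902 rad/s
tau = -(-0.906175) / 11665.9902
    = 0.0777 ms

0.0777 ms


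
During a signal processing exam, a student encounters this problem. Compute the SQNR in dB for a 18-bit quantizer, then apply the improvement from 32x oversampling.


Step 1 — baseline SQNR at Nyquist:
SQNR_base = 6.02*N + 1.76
          = 6.02*18 + 1.76
          = 110.12 dB

Step 2 — oversampling processing gain:
G = 10*log10(OSR) = 10*log10(32) = 15.05 dB

Step 3 — total:
SQNR_total = 110.12 + 15.05 = 125.17 dB

Base SQNR = 110.12 dB; oversampled SQNR = 125.17 dB


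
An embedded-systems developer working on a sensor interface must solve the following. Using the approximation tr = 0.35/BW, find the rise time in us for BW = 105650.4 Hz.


Rise time from bandwidth relationship:
tr = 0.35 / BW
   = 0.35 / 105650.4
   = 3.312812824e-06 s
   = 3.3128 us

3.3128 us


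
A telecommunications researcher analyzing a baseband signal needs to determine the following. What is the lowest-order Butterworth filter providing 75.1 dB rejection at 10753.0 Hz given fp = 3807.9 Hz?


Butterworth filter order formula:
n = log10(10^(A/10) - 1) / (2 * log10(f_stop/f_pass))
10^(75.1/10) - 1 = 32359364.693
f_stop/f_pass = 10753.0 / 3807.9 = 2.8239
n = 8.3288 -> ceil = 9

9


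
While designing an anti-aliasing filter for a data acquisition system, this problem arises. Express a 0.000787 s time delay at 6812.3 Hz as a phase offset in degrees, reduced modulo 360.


Phase shift from frequency and time delay:
phi = 360 * f * t_delay
    = 360 * 6812.3 * 0.000787
    = 1930.06 degrees
    mod 360 = 130.06 degrees

130.06 degrees


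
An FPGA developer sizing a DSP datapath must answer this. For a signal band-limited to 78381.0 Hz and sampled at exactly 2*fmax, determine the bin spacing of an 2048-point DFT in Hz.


Step 1 — Nyquist sampling rate:
fs = 2 * fmax = 2 * 78381.0 = 156762.0 Hz

Step 2 — DFT bin spacing:
df = fs / N = 156762.0 / 2048 = 76.5439 Hz

76.5439 Hz


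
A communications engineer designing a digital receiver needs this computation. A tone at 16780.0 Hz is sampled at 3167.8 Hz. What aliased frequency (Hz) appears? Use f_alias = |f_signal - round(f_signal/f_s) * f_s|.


Compute the nearest integer multiple of fs to the signal:
n = round(16780.0 / 3167.8) = 5
f_alias = |16780.0 - 5 * 3167.8|
        = |16780.0 - 15839.0|
        = 941.0 Hz

941.0


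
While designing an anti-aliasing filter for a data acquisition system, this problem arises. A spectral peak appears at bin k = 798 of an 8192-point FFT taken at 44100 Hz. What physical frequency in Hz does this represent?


Frequency of DFT bin k:
f_k = k * fs / N
    = 798 * 44100 / 8192
    = 35191800 / 8192
    = 4295.874 Hz

4295.874 Hz


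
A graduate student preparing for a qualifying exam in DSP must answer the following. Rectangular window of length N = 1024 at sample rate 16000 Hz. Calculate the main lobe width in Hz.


Main lobe width for a rectangular window:
Width = 2 * fs / N
      = 2 * 16000 / 1024
      = 32000 / 1024
      = 31.25 Hz

31.25 Hz
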